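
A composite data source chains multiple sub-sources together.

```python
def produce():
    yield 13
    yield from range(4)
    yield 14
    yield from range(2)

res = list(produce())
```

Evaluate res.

Step 1: Trace yields in order:
  yield 13
  yield 0
  yield 1
  yield 2
  yield 3
  yield 14
  yield 0
  yield 1
Therefore res = [13, 0, 1, 2, 3, 14, 0, 1].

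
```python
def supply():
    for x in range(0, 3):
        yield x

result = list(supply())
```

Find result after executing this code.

Step 1: The generator yields each value from range(0, 3).
Step 2: list() consumes all yields: [0, 1, 2].
Therefore result = [0, 1, 2].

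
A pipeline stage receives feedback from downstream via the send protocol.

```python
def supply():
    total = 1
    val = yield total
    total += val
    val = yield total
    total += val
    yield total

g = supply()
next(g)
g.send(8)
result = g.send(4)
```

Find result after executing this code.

Step 1: next() -> yield total=1.
Step 2: send(8) -> val=8, total = 1+8 = 9, yield 9.
Step 3: send(4) -> val=4, total = 9+4 = 13, yield 13.
Therefore result = 13.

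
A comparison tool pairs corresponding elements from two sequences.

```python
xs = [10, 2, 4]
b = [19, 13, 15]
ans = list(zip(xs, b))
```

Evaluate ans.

Step 1: zip pairs elements at same index:
  Index 0: (10, 19)
  Index 1: (2, 13)
  Index 2: (4, 15)
Therefore ans = [(10, 19), (2, 13), (4, 15)].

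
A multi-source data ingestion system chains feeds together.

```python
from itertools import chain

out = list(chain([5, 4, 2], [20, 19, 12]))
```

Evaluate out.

Step 1: chain() concatenates iterables: [5, 4, 2] + [20, 19, 12].
Therefore out = [5, 4, 2, 20, 19, 12].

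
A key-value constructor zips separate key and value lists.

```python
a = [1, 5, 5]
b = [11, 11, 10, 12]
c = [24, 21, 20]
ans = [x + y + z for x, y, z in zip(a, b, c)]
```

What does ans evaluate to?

Step 1: zip three lists (truncates to shortest, len=3):
  1 + 11 + 24 = 36
  5 + 11 + 21 = 37
  5 + 10 + 20 = 35
Therefore ans = [36, 37, 35].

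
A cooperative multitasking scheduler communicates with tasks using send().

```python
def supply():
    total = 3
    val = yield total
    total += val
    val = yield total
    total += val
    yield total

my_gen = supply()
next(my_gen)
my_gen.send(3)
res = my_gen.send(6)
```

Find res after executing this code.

Step 1: next() -> yield total=3.
Step 2: send(3) -> val=3, total = 3+3 = 6, yield 6.
Step 3: send(6) -> val=6, total = 6+6 = 12, yield 12.
Therefore res = 12.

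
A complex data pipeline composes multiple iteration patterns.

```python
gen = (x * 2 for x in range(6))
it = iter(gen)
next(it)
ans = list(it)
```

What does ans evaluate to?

Step 1: Generator produces [0, 2, 4, 6, 8, 10].
Step 2: next(it) consumes first element (0).
Step 3: list(it) collects remaining: [2, 4, 6, 8, 10].
Therefore ans = [2, 4, 6, 8, 10].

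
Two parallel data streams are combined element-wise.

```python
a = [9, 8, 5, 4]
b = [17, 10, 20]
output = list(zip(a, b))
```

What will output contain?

Step 1: zip stops at shortest (len(a)=4, len(b)=3):
  Index 0: (9, 17)
  Index 1: (8, 10)
  Index 2: (5, 20)
Step 2: Last element of a (4) has no pair, dropped.
Therefore output = [(9, 17), (8, 10), (5, 20)].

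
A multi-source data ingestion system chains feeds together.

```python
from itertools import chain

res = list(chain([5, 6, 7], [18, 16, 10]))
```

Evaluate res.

Step 1: chain() concatenates iterables: [5, 6, 7] + [18, 16, 10].
Therefore res = [5, 6, 7, 18, 16, 10].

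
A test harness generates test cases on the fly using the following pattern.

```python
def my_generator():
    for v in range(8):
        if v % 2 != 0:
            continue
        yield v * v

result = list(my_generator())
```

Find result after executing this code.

Step 1: Only yield v**2 when v is divisible by 2:
  v=0: 0 % 2 == 0, yield 0**2 = 0
  v=2: 2 % 2 == 0, yield 2**2 = 4
  v=4: 4 % 2 == 0, yield 4**2 = 16
  v=6: 6 % 2 == 0, yield 6**2 = 36
Therefore result = [0, 4, 16, 36].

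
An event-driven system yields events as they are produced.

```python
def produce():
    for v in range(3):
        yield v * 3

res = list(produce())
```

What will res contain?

Step 1: For each v in range(3), yield v * 3:
  v=0: yield 0 * 3 = 0
  v=1: yield 1 * 3 = 3
  v=2: yield 2 * 3 = 6
Therefore res = [0, 3, 6].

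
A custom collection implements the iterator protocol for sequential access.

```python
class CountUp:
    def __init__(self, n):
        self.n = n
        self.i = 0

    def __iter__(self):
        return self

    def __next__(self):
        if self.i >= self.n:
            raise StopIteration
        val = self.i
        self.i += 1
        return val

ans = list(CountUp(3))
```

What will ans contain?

Step 1: CountUp(3) creates an iterator counting 0 to 2.
Step 2: list() consumes all values: [0, 1, 2].
Therefore ans = [0, 1, 2].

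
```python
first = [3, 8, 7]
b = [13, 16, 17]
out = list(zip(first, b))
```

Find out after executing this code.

Step 1: zip pairs elements at same index:
  Index 0: (3, 13)
  Index 1: (8, 16)
  Index 2: (7, 17)
Therefore out = [(3, 13), (8, 16), (7, 17)].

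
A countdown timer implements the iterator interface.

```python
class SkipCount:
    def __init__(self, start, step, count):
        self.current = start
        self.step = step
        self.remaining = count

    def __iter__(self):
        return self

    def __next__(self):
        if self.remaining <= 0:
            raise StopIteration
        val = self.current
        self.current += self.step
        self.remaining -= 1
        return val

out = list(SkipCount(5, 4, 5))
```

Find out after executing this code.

Step 1: SkipCount starts at 5, increments by 4, for 5 steps:
  Yield 5, then current += 4
  Yield 9, then current += 4
  Yield 13, then current += 4
  Yield 17, then current += 4
  Yield 21, then current += 4
Therefore out = [5, 9, 13, 17, 21].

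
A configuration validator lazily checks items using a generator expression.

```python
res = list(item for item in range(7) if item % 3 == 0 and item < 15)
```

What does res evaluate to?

Step 1: Filter range(7) where item % 3 == 0 and item < 15:
  item=0: both conditions met, included
  item=1: excluded (1 % 3 != 0)
  item=2: excluded (2 % 3 != 0)
  item=3: both conditions met, included
  item=4: excluded (4 % 3 != 0)
  item=5: excluded (5 % 3 != 0)
  item=6: both conditions met, included
Therefore res = [0, 3, 6].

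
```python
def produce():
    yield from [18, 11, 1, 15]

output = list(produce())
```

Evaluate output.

Step 1: yield from delegates to the iterable, yielding each element.
Step 2: Collected values: [18, 11, 1, 15].
Therefore output = [18, 11, 1, 15].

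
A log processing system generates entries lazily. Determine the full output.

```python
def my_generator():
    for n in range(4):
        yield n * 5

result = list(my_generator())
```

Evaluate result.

Step 1: For each n in range(4), yield n * 5:
  n=0: yield 0 * 5 = 0
  n=1: yield 1 * 5 = 5
  n=2: yield 2 * 5 = 10
  n=3: yield 3 * 5 = 15
Therefore result = [0, 5, 10, 15].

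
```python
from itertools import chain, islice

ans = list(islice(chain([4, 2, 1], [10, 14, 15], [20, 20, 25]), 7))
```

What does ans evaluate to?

Step 1: chain([4, 2, 1], [10, 14, 15], [20, 20, 25]) = [4, 2, 1, 10, 14, 15, 20, 20, 25].
Step 2: islice takes first 7 elements: [4, 2, 1, 10, 14, 15, 20].
Therefore ans = [4, 2, 1, 10, 14, 15, 20].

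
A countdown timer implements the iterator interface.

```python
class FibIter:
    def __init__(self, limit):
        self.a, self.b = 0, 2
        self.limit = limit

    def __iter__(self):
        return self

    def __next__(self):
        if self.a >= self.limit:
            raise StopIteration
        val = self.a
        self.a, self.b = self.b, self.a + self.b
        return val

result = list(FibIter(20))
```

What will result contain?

Step 1: Fibonacci-like sequence (a=0, b=2) until >= 20:
  Yield 0, then a,b = 2,2
  Yield 2, then a,b = 2,4
  Yield 2, then a,b = 4,6
  Yield 4, then a,b = 6,10
  Yield 6, then a,b = 10,16
  Yield 10, then a,b = 16,26
  Yield 16, then a,b = 26,42
Step 2: 26 >= 20, stop.
Therefore result = [0, 2, 2, 4, 6, 10, 16].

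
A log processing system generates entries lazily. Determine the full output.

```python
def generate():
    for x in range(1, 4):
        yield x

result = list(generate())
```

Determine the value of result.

Step 1: The generator yields each value from range(1, 4).
Step 2: list() consumes all yields: [1, 2, 3].
Therefore result = [1, 2, 3].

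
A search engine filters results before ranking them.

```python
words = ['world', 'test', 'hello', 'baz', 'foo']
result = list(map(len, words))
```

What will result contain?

Step 1: Map len() to each word:
  'world' -> 5
  'test' -> 4
  'hello' -> 5
  'baz' -> 3
  'foo' -> 3
Therefore result = [5, 4, 5, 3, 3].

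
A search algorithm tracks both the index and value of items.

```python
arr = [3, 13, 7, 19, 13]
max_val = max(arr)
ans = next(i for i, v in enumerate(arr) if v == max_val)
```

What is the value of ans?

Step 1: max([3, 13, 7, 19, 13]) = 19.
Step 2: Find first index where value == 19:
  Index 0: 3 != 19
  Index 1: 13 != 19
  Index 2: 7 != 19
  Index 3: 19 == 19, found!
Therefore ans = 3.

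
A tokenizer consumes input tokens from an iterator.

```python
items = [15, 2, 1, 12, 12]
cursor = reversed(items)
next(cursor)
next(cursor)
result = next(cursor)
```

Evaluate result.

Step 1: reversed([15, 2, 1, 12, 12]) gives iterator: [12, 12, 1, 2, 15].
Step 2: First next() = 12, second next() = 12.
Step 3: Third next() = 1.
Therefore result = 1.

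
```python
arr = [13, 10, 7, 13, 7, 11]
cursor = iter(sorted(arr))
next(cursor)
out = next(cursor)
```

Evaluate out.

Step 1: sorted([13, 10, 7, 13, 7, 11]) = [7, 7, 10, 11, 13, 13].
Step 2: Create iterator and skip 1 elements.
Step 3: next() returns 7.
Therefore out = 7.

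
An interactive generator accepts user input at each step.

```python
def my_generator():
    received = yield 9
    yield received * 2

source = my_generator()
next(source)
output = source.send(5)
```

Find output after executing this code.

Step 1: next(source) advances to first yield, producing 9.
Step 2: send(5) resumes, received = 5.
Step 3: yield received * 2 = 5 * 2 = 10.
Therefore output = 10.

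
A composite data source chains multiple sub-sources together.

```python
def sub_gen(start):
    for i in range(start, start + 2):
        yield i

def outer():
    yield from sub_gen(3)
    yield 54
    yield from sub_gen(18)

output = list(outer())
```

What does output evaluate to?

Step 1: outer() delegates to sub_gen(3):
  yield 3
  yield 4
Step 2: yield 54
Step 3: Delegates to sub_gen(18):
  yield 18
  yield 19
Therefore output = [3, 4, 54, 18, 19].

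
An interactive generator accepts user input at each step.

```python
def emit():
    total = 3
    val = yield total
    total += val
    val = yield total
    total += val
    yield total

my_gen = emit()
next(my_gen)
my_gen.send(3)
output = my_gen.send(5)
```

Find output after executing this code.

Step 1: next() -> yield total=3.
Step 2: send(3) -> val=3, total = 3+3 = 6, yield 6.
Step 3: send(5) -> val=5, total = 6+5 = 11, yield 11.
Therefore output = 11.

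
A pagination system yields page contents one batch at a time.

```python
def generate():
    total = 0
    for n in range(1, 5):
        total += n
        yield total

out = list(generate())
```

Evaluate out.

Step 1: Generator accumulates running sum:
  n=1: total = 1, yield 1
  n=2: total = 3, yield 3
  n=3: total = 6, yield 6
  n=4: total = 10, yield 10
Therefore out = [1, 3, 6, 10].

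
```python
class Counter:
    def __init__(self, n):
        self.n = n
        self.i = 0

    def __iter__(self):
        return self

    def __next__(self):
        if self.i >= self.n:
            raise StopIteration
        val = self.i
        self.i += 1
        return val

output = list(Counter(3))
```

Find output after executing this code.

Step 1: Counter(3) creates an iterator counting 0 to 2.
Step 2: list() consumes all values: [0, 1, 2].
Therefore output = [0, 1, 2].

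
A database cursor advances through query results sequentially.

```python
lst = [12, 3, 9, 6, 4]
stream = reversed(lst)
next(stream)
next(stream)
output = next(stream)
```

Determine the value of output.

Step 1: reversed([12, 3, 9, 6, 4]) gives iterator: [4, 6, 9, 3, 12].
Step 2: First next() = 4, second next() = 6.
Step 3: Third next() = 9.
Therefore output = 9.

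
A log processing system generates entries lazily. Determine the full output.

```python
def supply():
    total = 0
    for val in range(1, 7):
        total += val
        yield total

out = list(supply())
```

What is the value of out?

Step 1: Generator accumulates running sum:
  val=1: total = 1, yield 1
  val=2: total = 3, yield 3
  val=3: total = 6, yield 6
  val=4: total = 10, yield 10
  val=5: total = 15, yield 15
  val=6: total = 21, yield 21
Therefore out = [1, 3, 6, 10, 15, 21].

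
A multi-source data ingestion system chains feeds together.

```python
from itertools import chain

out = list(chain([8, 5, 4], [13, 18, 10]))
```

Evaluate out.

Step 1: chain() concatenates iterables: [8, 5, 4] + [13, 18, 10].
Therefore out = [8, 5, 4, 13, 18, 10].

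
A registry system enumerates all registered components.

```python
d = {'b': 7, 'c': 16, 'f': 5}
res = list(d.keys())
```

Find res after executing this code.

Step 1: d.keys() returns the dictionary keys in insertion order.
Therefore res = ['b', 'c', 'f'].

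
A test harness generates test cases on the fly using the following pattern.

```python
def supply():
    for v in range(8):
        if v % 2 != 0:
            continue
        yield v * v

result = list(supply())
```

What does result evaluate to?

Step 1: Only yield v**2 when v is divisible by 2:
  v=0: 0 % 2 == 0, yield 0**2 = 0
  v=2: 2 % 2 == 0, yield 2**2 = 4
  v=4: 4 % 2 == 0, yield 4**2 = 16
  v=6: 6 % 2 == 0, yield 6**2 = 36
Therefore result = [0, 4, 16, 36].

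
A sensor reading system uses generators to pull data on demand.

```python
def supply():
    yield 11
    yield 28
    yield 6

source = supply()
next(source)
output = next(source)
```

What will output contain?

Step 1: supply() creates a generator.
Step 2: next(source) yields 11 (consumed and discarded).
Step 3: next(source) yields 28, assigned to output.
Therefore output = 28.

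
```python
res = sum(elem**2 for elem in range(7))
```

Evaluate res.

Step 1: Compute elem**2 for each elem in range(7):
  elem=0: 0**2 = 0
  elem=1: 1**2 = 1
  elem=2: 2**2 = 4
  elem=3: 3**2 = 9
  elem=4: 4**2 = 16
  elem=5: 5**2 = 25
  elem=6: 6**2 = 36
Step 2: sum = 0 + 1 + 4 + 9 + 16 + 25 + 36 = 91.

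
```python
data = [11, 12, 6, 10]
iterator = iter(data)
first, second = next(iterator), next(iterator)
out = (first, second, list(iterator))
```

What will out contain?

Step 1: Create iterator over [11, 12, 6, 10].
Step 2: first = 11, second = 12.
Step 3: Remaining elements: [6, 10].
Therefore out = (11, 12, [6, 10]).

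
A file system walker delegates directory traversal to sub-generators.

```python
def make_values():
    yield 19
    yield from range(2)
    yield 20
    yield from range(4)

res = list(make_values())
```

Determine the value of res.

Step 1: Trace yields in order:
  yield 19
  yield 0
  yield 1
  yield 20
  yield 0
  yield 1
  yield 2
  yield 3
Therefore res = [19, 0, 1, 20, 0, 1, 2, 3].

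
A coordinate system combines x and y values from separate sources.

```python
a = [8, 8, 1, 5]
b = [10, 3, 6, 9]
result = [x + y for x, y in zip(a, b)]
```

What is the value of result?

Step 1: Add corresponding elements:
  8 + 10 = 18
  8 + 3 = 11
  1 + 6 = 7
  5 + 9 = 14
Therefore result = [18, 11, 7, 14].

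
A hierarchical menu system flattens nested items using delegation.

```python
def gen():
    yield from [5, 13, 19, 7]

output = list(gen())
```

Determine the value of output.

Step 1: yield from delegates to the iterable, yielding each element.
Step 2: Collected values: [5, 13, 19, 7].
Therefore output = [5, 13, 19, 7].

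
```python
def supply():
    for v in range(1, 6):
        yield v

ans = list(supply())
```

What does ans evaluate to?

Step 1: The generator yields each value from range(1, 6).
Step 2: list() consumes all yields: [1, 2, 3, 4, 5].
Therefore ans = [1, 2, 3, 4, 5].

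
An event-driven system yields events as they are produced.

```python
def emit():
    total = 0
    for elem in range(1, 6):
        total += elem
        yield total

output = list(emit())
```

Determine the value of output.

Step 1: Generator accumulates running sum:
  elem=1: total = 1, yield 1
  elem=2: total = 3, yield 3
  elem=3: total = 6, yield 6
  elem=4: total = 10, yield 10
  elem=5: total = 15, yield 15
Therefore output = [1, 3, 6, 10, 15].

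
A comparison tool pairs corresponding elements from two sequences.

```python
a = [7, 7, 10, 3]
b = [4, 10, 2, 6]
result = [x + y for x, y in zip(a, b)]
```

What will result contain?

Step 1: Add corresponding elements:
  7 + 4 = 11
  7 + 10 = 17
  10 + 2 = 12
  3 + 6 = 9
Therefore result = [11, 17, 12, 9].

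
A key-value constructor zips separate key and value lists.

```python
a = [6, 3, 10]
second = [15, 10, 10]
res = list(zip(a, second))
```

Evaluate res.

Step 1: zip pairs elements at same index:
  Index 0: (6, 15)
  Index 1: (3, 10)
  Index 2: (10, 10)
Therefore res = [(6, 15), (3, 10), (10, 10)].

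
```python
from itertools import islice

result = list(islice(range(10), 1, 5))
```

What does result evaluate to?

Step 1: islice(range(10), 1, 5) takes elements at indices [1, 5).
Step 2: Elements: [1, 2, 3, 4].
Therefore result = [1, 2, 3, 4].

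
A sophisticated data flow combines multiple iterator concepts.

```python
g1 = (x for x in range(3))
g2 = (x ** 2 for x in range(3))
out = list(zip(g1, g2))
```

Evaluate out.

Step 1: g1 produces [0, 1, 2].
Step 2: g2 produces [0, 1, 4].
Step 3: zip pairs them: [(0, 0), (1, 1), (2, 4)].
Therefore out = [(0, 0), (1, 1), (2, 4)].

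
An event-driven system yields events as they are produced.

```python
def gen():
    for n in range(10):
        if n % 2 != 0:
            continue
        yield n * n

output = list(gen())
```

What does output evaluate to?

Step 1: Only yield n**2 when n is divisible by 2:
  n=0: 0 % 2 == 0, yield 0**2 = 0
  n=2: 2 % 2 == 0, yield 2**2 = 4
  n=4: 4 % 2 == 0, yield 4**2 = 16
  n=6: 6 % 2 == 0, yield 6**2 = 36
  n=8: 8 % 2 == 0, yield 8**2 = 64
Therefore output = [0, 4, 16, 36, 64].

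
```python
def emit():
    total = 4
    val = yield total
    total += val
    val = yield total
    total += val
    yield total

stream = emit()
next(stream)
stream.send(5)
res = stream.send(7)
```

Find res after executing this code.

Step 1: next() -> yield total=4.
Step 2: send(5) -> val=5, total = 4+5 = 9, yield 9.
Step 3: send(7) -> val=7, total = 9+7 = 16, yield 16.
Therefore res = 16.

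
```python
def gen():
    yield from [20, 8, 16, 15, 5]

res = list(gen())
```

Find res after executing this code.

Step 1: yield from delegates to the iterable, yielding each element.
Step 2: Collected values: [20, 8, 16, 15, 5].
Therefore res = [20, 8, 16, 15, 5].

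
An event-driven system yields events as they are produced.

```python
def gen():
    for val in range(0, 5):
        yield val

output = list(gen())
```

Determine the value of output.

Step 1: The generator yields each value from range(0, 5).
Step 2: list() consumes all yields: [0, 1, 2, 3, 4].
Therefore output = [0, 1, 2, 3, 4].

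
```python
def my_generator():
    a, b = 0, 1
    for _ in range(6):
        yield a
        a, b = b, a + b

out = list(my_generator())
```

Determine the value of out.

Step 1: Fibonacci-like sequence starting with a=0, b=1:
  Iteration 1: yield a=0, then a,b = 1,1
  Iteration 2: yield a=1, then a,b = 1,2
  Iteration 3: yield a=1, then a,b = 2,3
  Iteration 4: yield a=2, then a,b = 3,5
  Iteration 5: yield a=3, then a,b = 5,8
  Iteration 6: yield a=5, then a,b = 8,13
Therefore out = [0, 1, 1, 2, 3, 5].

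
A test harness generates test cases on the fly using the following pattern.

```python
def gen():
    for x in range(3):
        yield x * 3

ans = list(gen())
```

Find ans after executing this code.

Step 1: For each x in range(3), yield x * 3:
  x=0: yield 0 * 3 = 0
  x=1: yield 1 * 3 = 3
  x=2: yield 2 * 3 = 6
Therefore ans = [0, 3, 6].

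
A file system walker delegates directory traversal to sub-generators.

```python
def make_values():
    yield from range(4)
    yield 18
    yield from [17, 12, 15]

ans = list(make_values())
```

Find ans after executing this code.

Step 1: Trace yields in order:
  yield 0
  yield 1
  yield 2
  yield 3
  yield 18
  yield 17
  yield 12
  yield 15
Therefore ans = [0, 1, 2, 3, 18, 17, 12, 15].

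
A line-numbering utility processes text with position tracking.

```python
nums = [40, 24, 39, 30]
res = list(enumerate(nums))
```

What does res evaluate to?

Step 1: enumerate pairs each element with its index:
  (0, 40)
  (1, 24)
  (2, 39)
  (3, 30)
Therefore res = [(0, 40), (1, 24), (2, 39), (3, 30)].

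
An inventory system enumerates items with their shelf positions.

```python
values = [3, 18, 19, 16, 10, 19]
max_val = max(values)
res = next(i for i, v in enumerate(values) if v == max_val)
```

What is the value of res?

Step 1: max([3, 18, 19, 16, 10, 19]) = 19.
Step 2: Find first index where value == 19:
  Index 0: 3 != 19
  Index 1: 18 != 19
  Index 2: 19 == 19, found!
Therefore res = 2.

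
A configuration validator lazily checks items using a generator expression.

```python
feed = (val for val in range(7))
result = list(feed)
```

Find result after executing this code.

Step 1: Generator expression iterates range(7): [0, 1, 2, 3, 4, 5, 6].
Step 2: list() collects all values.
Therefore result = [0, 1, 2, 3, 4, 5, 6].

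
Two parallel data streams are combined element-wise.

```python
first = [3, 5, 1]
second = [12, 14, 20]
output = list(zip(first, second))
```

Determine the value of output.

Step 1: zip pairs elements at same index:
  Index 0: (3, 12)
  Index 1: (5, 14)
  Index 2: (1, 20)
Therefore output = [(3, 12), (5, 14), (1, 20)].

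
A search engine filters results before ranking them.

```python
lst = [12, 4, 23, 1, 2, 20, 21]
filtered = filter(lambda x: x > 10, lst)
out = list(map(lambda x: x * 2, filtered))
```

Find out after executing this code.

Step 1: Filter lst for elements > 10:
  12: kept
  4: removed
  23: kept
  1: removed
  2: removed
  20: kept
  21: kept
Step 2: Map x * 2 on filtered [12, 23, 20, 21]:
  12 -> 24
  23 -> 46
  20 -> 40
  21 -> 42
Therefore out = [24, 46, 40, 42].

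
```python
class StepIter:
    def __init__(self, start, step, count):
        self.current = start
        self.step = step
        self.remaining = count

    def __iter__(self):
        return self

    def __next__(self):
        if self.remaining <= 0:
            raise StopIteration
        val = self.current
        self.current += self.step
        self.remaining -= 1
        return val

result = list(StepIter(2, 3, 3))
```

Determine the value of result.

Step 1: StepIter starts at 2, increments by 3, for 3 steps:
  Yield 2, then current += 3
  Yield 5, then current += 3
  Yield 8, then current += 3
Therefore result = [2, 5, 8].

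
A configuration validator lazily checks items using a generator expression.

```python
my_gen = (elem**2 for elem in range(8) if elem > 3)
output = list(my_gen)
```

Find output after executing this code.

Step 1: For range(8), keep elem > 3, then square:
  elem=0: 0 <= 3, excluded
  elem=1: 1 <= 3, excluded
  elem=2: 2 <= 3, excluded
  elem=3: 3 <= 3, excluded
  elem=4: 4 > 3, yield 4**2 = 16
  elem=5: 5 > 3, yield 5**2 = 25
  elem=6: 6 > 3, yield 6**2 = 36
  elem=7: 7 > 3, yield 7**2 = 49
Therefore output = [16, 25, 36, 49].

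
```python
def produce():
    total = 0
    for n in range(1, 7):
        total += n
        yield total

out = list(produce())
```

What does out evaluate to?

Step 1: Generator accumulates running sum:
  n=1: total = 1, yield 1
  n=2: total = 3, yield 3
  n=3: total = 6, yield 6
  n=4: total = 10, yield 10
  n=5: total = 15, yield 15
  n=6: total = 21, yield 21
Therefore out = [1, 3, 6, 10, 15, 21].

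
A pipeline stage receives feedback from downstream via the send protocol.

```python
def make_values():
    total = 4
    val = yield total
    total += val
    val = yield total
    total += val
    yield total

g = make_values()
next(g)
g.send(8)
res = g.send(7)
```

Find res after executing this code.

Step 1: next() -> yield total=4.
Step 2: send(8) -> val=8, total = 4+8 = 12, yield 12.
Step 3: send(7) -> val=7, total = 12+7 = 19, yield 19.
Therefore res = 19.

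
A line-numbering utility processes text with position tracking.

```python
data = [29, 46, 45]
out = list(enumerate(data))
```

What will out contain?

Step 1: enumerate pairs each element with its index:
  (0, 29)
  (1, 46)
  (2, 45)
Therefore out = [(0, 29), (1, 46), (2, 45)].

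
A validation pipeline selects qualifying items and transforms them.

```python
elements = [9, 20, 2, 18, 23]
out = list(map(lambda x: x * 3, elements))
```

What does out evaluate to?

Step 1: Apply lambda x: x * 3 to each element:
  9 -> 27
  20 -> 60
  2 -> 6
  18 -> 54
  23 -> 69
Therefore out = [27, 60, 6, 54, 69].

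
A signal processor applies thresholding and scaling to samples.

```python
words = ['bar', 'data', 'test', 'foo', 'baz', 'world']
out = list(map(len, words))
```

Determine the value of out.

Step 1: Map len() to each word:
  'bar' -> 3
  'data' -> 4
  'test' -> 4
  'foo' -> 3
  'baz' -> 3
  'world' -> 5
Therefore out = [3, 4, 4, 3, 3, 5].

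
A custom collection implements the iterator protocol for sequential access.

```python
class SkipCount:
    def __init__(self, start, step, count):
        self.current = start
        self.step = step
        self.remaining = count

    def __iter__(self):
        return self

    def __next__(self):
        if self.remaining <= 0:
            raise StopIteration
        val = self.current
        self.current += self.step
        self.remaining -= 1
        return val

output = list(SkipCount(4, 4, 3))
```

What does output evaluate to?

Step 1: SkipCount starts at 4, increments by 4, for 3 steps:
  Yield 4, then current += 4
  Yield 8, then current += 4
  Yield 12, then current += 4
Therefore output = [4, 8, 12].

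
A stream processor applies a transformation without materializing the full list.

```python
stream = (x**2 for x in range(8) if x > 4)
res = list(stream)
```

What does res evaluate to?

Step 1: For range(8), keep x > 4, then square:
  x=0: 0 <= 4, excluded
  x=1: 1 <= 4, excluded
  x=2: 2 <= 4, excluded
  x=3: 3 <= 4, excluded
  x=4: 4 <= 4, excluded
  x=5: 5 > 4, yield 5**2 = 25
  x=6: 6 > 4, yield 6**2 = 36
  x=7: 7 > 4, yield 7**2 = 49
Therefore res = [25, 36, 49].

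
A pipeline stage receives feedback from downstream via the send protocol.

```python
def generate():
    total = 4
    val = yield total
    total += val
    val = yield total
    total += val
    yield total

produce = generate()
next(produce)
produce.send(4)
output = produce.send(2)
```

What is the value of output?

Step 1: next() -> yield total=4.
Step 2: send(4) -> val=4, total = 4+4 = 8, yield 8.
Step 3: send(2) -> val=2, total = 8+2 = 10, yield 10.
Therefore output = 10.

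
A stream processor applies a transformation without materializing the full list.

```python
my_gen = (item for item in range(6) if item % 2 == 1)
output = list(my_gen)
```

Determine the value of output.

Step 1: Filter range(6) keeping only odd values:
  item=0: even, excluded
  item=1: odd, included
  item=2: even, excluded
  item=3: odd, included
  item=4: even, excluded
  item=5: odd, included
Therefore output = [1, 3, 5].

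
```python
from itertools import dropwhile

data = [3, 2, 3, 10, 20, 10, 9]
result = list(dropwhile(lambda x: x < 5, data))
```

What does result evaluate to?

Step 1: dropwhile drops elements while < 5:
  3 < 5: dropped
  2 < 5: dropped
  3 < 5: dropped
  10: kept (dropping stopped)
Step 2: Remaining elements kept regardless of condition.
Therefore result = [10, 20, 10, 9].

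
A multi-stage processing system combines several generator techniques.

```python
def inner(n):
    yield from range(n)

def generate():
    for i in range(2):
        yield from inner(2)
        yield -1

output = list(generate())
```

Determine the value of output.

Step 1: For each i in range(2):
  i=0: yield from inner(2) -> [0, 1], then yield -1
  i=1: yield from inner(2) -> [0, 1], then yield -1
Therefore output = [0, 1, -1, 0, 1, -1].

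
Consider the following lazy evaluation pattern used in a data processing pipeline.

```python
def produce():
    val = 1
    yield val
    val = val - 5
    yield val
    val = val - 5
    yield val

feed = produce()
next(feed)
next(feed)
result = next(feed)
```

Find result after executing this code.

Step 1: Trace through generator execution:
  Yield 1: val starts at 1, yield 1
  Yield 2: val = 1 - 5 = -4, yield -4
  Yield 3: val = -4 - 5 = -9, yield -9
Step 2: First next() gets 1, second next() gets the second value, third next() yields -9.
Therefore result = -9.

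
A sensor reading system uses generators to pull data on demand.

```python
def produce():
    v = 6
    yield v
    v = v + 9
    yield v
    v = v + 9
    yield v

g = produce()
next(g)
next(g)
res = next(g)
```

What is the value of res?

Step 1: Trace through generator execution:
  Yield 1: v starts at 6, yield 6
  Yield 2: v = 6 + 9 = 15, yield 15
  Yield 3: v = 15 + 9 = 24, yield 24
Step 2: First next() gets 6, second next() gets the second value, third next() yields 24.
Therefore res = 24.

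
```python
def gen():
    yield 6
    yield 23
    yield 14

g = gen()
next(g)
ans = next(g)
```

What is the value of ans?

Step 1: gen() creates a generator.
Step 2: next(g) yields 6 (consumed and discarded).
Step 3: next(g) yields 23, assigned to ans.
Therefore ans = 23.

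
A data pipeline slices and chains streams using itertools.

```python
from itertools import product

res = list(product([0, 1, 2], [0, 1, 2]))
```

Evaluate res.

Step 1: product([0, 1, 2], [0, 1, 2]) gives all pairs:
  (0, 0)
  (0, 1)
  (0, 2)
  (1, 0)
  (1, 1)
  (1, 2)
  (2, 0)
  (2, 1)
  (2, 2)
Therefore res = [(0, 0), (0, 1), (0, 2), (1, 0), (1, 1), (1, 2), (2, 0), (2, 1), (2, 2)].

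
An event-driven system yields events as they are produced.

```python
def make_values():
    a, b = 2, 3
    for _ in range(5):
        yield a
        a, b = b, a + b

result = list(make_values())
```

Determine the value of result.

Step 1: Fibonacci-like sequence starting with a=2, b=3:
  Iteration 1: yield a=2, then a,b = 3,5
  Iteration 2: yield a=3, then a,b = 5,8
  Iteration 3: yield a=5, then a,b = 8,13
  Iteration 4: yield a=8, then a,b = 13,21
  Iteration 5: yield a=13, then a,b = 21,34
Therefore result = [2, 3, 5, 8, 13].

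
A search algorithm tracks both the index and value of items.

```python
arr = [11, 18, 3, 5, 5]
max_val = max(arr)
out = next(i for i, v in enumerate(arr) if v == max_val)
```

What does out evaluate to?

Step 1: max([11, 18, 3, 5, 5]) = 18.
Step 2: Find first index where value == 18:
  Index 0: 11 != 18
  Index 1: 18 == 18, found!
Therefore out = 1.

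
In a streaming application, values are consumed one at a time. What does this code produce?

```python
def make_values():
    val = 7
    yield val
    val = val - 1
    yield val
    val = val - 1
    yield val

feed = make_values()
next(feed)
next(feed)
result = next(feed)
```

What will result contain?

Step 1: Trace through generator execution:
  Yield 1: val starts at 7, yield 7
  Yield 2: val = 7 - 1 = 6, yield 6
  Yield 3: val = 6 - 1 = 5, yield 5
Step 2: First next() gets 7, second next() gets the second value, third next() yields 5.
Therefore result = 5.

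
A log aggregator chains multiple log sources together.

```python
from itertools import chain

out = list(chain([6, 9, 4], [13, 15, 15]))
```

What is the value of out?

Step 1: chain() concatenates iterables: [6, 9, 4] + [13, 15, 15].
Therefore out = [6, 9, 4, 13, 15, 15].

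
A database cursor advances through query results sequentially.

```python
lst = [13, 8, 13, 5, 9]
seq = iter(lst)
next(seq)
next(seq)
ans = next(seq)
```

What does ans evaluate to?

Step 1: Create iterator over [13, 8, 13, 5, 9].
Step 2: next() consumes 13.
Step 3: next() consumes 8.
Step 4: next() returns 13.
Therefore ans = 13.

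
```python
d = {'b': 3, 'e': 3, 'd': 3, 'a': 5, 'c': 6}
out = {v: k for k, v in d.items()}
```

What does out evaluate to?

Step 1: Invert dict (swap keys and values):
  'b': 3 -> 3: 'b'
  'e': 3 -> 3: 'e'
  'd': 3 -> 3: 'd'
  'a': 5 -> 5: 'a'
  'c': 6 -> 6: 'c'
Therefore out = {3: 'd', 5: 'a', 6: 'c'}.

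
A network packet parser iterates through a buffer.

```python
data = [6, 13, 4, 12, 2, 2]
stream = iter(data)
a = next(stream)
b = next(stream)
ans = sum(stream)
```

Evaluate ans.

Step 1: Create iterator over [6, 13, 4, 12, 2, 2].
Step 2: a = next() = 6, b = next() = 13.
Step 3: sum() of remaining [4, 12, 2, 2] = 20.
Therefore ans = 20.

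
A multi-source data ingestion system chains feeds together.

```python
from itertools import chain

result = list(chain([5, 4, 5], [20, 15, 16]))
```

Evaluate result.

Step 1: chain() concatenates iterables: [5, 4, 5] + [20, 15, 16].
Therefore result = [5, 4, 5, 20, 15, 16].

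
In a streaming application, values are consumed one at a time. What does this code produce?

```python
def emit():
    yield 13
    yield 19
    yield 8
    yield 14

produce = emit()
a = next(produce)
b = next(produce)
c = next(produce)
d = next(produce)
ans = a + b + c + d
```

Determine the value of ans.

Step 1: Create generator and consume all values:
  a = next(produce) = 13
  b = next(produce) = 19
  c = next(produce) = 8
  d = next(produce) = 14
Step 2: ans = 13 + 19 + 8 + 14 = 54.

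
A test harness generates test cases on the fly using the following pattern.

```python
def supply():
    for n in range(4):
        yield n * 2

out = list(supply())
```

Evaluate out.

Step 1: For each n in range(4), yield n * 2:
  n=0: yield 0 * 2 = 0
  n=1: yield 1 * 2 = 2
  n=2: yield 2 * 2 = 4
  n=3: yield 3 * 2 = 6
Therefore out = [0, 2, 4, 6].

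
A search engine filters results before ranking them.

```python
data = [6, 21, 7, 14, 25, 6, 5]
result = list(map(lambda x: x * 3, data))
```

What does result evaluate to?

Step 1: Apply lambda x: x * 3 to each element:
  6 -> 18
  21 -> 63
  7 -> 21
  14 -> 42
  25 -> 75
  6 -> 18
  5 -> 15
Therefore result = [18, 63, 21, 42, 75, 18, 15].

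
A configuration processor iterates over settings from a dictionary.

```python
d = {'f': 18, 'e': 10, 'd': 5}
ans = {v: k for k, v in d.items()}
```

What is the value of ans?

Step 1: Invert dict (swap keys and values):
  'f': 18 -> 18: 'f'
  'e': 10 -> 10: 'e'
  'd': 5 -> 5: 'd'
Therefore ans = {18: 'f', 10: 'e', 5: 'd'}.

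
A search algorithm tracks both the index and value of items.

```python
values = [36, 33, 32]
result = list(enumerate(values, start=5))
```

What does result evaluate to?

Step 1: enumerate with start=5:
  (5, 36)
  (6, 33)
  (7, 32)
Therefore result = [(5, 36), (6, 33), (7, 32)].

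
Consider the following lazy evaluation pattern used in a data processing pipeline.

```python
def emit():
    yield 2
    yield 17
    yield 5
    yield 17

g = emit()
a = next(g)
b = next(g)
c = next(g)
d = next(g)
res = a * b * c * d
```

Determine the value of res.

Step 1: Create generator and consume all values:
  a = next(g) = 2
  b = next(g) = 17
  c = next(g) = 5
  d = next(g) = 17
Step 2: res = 2 * 17 * 5 * 17 = 2890.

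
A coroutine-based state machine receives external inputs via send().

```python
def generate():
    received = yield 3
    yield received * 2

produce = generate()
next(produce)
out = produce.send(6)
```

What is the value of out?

Step 1: next(produce) advances to first yield, producing 3.
Step 2: send(6) resumes, received = 6.
Step 3: yield received * 2 = 6 * 2 = 12.
Therefore out = 12.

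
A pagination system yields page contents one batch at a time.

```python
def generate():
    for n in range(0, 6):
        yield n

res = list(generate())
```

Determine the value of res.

Step 1: The generator yields each value from range(0, 6).
Step 2: list() consumes all yields: [0, 1, 2, 3, 4, 5].
Therefore res = [0, 1, 2, 3, 4, 5].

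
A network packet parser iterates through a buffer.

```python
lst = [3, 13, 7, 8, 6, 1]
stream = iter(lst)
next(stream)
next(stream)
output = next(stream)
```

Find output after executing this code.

Step 1: Create iterator over [3, 13, 7, 8, 6, 1].
Step 2: next() consumes 3.
Step 3: next() consumes 13.
Step 4: next() returns 7.
Therefore output = 7.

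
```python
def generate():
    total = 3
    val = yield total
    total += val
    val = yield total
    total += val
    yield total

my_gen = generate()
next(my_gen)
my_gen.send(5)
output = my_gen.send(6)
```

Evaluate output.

Step 1: next() -> yield total=3.
Step 2: send(5) -> val=5, total = 3+5 = 8, yield 8.
Step 3: send(6) -> val=6, total = 8+6 = 14, yield 14.
Therefore output = 14.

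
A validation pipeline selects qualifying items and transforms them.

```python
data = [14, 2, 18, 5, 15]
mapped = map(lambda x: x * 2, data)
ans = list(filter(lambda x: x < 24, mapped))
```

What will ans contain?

Step 1: Map x * 2:
  14 -> 28
  2 -> 4
  18 -> 36
  5 -> 10
  15 -> 30
Step 2: Filter for < 24:
  28: removed
  4: kept
  36: removed
  10: kept
  30: removed
Therefore ans = [4, 10].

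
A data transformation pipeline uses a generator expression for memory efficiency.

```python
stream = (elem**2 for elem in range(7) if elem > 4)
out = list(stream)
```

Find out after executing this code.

Step 1: For range(7), keep elem > 4, then square:
  elem=0: 0 <= 4, excluded
  elem=1: 1 <= 4, excluded
  elem=2: 2 <= 4, excluded
  elem=3: 3 <= 4, excluded
  elem=4: 4 <= 4, excluded
  elem=5: 5 > 4, yield 5**2 = 25
  elem=6: 6 > 4, yield 6**2 = 36
Therefore out = [25, 36].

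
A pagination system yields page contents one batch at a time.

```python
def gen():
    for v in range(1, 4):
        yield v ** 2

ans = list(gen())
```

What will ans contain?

Step 1: For each v in range(1, 4), yield v**2:
  v=1: yield 1**2 = 1
  v=2: yield 2**2 = 4
  v=3: yield 3**2 = 9
Therefore ans = [1, 4, 9].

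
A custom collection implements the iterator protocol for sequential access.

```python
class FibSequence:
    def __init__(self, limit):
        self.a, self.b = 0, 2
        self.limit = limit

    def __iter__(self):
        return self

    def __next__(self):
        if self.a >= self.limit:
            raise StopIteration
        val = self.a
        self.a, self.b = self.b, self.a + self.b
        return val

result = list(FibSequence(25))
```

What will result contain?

Step 1: Fibonacci-like sequence (a=0, b=2) until >= 25:
  Yield 0, then a,b = 2,2
  Yield 2, then a,b = 2,4
  Yield 2, then a,b = 4,6
  Yield 4, then a,b = 6,10
  Yield 6, then a,b = 10,16
  Yield 10, then a,b = 16,26
  Yield 16, then a,b = 26,42
Step 2: 26 >= 25, stop.
Therefore result = [0, 2, 2, 4, 6, 10, 16].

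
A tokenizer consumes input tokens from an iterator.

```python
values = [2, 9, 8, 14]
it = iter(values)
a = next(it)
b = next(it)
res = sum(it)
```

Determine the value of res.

Step 1: Create iterator over [2, 9, 8, 14].
Step 2: a = next() = 2, b = next() = 9.
Step 3: sum() of remaining [8, 14] = 22.
Therefore res = 22.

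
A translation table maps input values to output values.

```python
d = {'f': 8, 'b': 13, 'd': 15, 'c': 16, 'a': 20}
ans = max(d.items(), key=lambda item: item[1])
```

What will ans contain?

Step 1: Find item with maximum value:
  ('f', 8)
  ('b', 13)
  ('d', 15)
  ('c', 16)
  ('a', 20)
Step 2: Maximum value is 20 at key 'a'.
Therefore ans = ('a', 20).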